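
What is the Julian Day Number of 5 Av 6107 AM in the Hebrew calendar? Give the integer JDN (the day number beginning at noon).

Equivalently 12 August 2347 (Gregorian).
JDN 2451545 is 1 January 2000 CE (Gregorian); the target day is +126962 days from there, so JDN = 2578507.

2578507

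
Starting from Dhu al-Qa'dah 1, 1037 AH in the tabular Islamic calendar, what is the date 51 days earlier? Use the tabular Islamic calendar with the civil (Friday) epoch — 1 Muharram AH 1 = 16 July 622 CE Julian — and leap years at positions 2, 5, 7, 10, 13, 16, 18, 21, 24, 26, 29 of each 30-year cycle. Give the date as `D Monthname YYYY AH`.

JDN of Dhu al-Qa'dah 1, 1037 AH = 2315859.
2315859 − 51 = 2315808.
JDN 2315808 in the tabular Islamic calendar is 9 Ramadan 1037 AH.

9 Ramadan 1037 AH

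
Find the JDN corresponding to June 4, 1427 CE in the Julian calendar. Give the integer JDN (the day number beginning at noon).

2242424

In the proleptic Gregorian calendar the same day is 13 June 1427.
JDN 2451545 is 1 January 2000 CE (Gregorian); the target day is −209121 days from there, so JDN = 2242424.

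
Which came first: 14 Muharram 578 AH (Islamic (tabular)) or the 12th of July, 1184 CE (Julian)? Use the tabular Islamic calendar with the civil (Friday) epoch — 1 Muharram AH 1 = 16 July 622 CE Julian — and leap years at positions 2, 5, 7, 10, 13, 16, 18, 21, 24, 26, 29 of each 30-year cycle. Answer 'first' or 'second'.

First date → JDN 2152923; second date → JDN 2153707.
JDN 2152923 < JDN 2153707, so the first date is earlier.

first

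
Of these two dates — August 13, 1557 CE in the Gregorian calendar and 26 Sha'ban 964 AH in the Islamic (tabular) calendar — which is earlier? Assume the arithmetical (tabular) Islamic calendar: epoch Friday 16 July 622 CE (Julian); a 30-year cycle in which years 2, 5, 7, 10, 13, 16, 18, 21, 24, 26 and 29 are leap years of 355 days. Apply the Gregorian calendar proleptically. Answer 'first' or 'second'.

Converting both to JDN: 2289967 vs 2289927; the smaller is the second.

second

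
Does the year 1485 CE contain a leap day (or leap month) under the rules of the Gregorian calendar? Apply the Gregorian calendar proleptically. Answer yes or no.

no

1485 is not divisible by 4, so it is a common year.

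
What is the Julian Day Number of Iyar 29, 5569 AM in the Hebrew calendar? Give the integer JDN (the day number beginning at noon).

2381918

In the Gregorian calendar the same day is 15 May 1809.
JDN 2451545 is 1 January 2000 CE (Gregorian); the target day is −69627 days from there, so JDN = 2381918.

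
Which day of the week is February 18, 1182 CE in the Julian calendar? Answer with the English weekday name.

Thursday

Equivalently 25 February 1182 Gregorian, JDN 2152832.
JDN 2152832 mod 7 = 3, and JDN 0 was a Monday, so this is a Thursday.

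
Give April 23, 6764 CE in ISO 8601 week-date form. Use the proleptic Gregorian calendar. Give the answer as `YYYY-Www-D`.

The weekday is Thursday (ISO weekday 4).
That Thursday belongs to ISO week 17 of ISO year 6764.

6764-W17-4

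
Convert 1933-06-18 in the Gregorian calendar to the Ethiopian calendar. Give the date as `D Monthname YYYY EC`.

11 Sene 1925 EC

Both dates share Julian Day Number 2427242; in the Ethiopian calendar that is 11 Sene 1925 EC.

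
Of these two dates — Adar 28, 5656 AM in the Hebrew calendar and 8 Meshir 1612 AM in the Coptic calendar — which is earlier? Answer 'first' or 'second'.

The two dates have Julian Day Numbers 2413632 and 2413605 respectively.
Since 2413605 < 2413632, the second date comes first.

second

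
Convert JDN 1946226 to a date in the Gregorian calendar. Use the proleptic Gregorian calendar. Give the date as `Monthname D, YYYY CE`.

June 26, 616 CE

Counting from JDN 2299161 = 15 Oct 1582 gives an offset of -352935 days.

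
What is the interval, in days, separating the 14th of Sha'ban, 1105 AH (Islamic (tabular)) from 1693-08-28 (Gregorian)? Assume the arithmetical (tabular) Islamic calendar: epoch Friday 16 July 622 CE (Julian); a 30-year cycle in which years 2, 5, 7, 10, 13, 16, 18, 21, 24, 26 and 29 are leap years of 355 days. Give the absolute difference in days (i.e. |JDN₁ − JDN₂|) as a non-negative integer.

225

First date → JDN 2339881; second date → JDN 2339656.
The interval is |2339881 − 2339656| = 225 days.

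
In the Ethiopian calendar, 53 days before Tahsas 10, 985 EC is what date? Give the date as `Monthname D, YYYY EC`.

JDN of Tahsas 10, 985 EC = 2083726.
2083726 − 53 = 2083673.
JDN 2083673 in the Ethiopian calendar is Tikimt 17, 985 EC.

Tikimt 17, 985 EC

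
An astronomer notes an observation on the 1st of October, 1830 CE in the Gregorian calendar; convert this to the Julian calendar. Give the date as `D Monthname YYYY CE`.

19 September 1830 CE

For dates in this range the Gregorian date is 12 days ahead of the Julian.
1 October 1830 Gregorian − 12 days → 19 September 1830 Julian.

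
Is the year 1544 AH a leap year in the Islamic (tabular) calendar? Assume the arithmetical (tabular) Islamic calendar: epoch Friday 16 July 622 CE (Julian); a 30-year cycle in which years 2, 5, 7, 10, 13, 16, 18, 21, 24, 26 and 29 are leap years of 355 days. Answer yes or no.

no

Year 1544 AH is year 14 of its 30-year cycle; leap positions are 2, 5, 7, 10, 13, 16, 18, 21, 24, 26, 29, so it is a common year (354 days).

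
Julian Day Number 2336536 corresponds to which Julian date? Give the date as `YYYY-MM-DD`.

1685-02-01

The Gregorian equivalent of JDN 2336536 is 11 February 1685.
In the Julian calendar that day is 1685-02-01.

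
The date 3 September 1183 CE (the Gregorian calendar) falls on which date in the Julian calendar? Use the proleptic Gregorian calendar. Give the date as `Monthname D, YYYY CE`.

August 27, 1183 CE

The Julian–Gregorian offset here is 7 days (Julian trailing).
3 September 1183 Gregorian − 7 days → 27 August 1183 Julian.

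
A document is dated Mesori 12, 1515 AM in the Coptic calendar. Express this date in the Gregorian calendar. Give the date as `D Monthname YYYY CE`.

Julian Day Number of the source date = 2378359.
Converting JDN 2378359 to the Gregorian calendar gives 16 August 1799 CE.

16 August 1799 CE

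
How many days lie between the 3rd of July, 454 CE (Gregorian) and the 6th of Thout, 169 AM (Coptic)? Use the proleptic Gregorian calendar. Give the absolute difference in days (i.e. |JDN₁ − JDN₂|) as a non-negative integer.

JDN of the first date = 1887064.
JDN of the second date = 1886397.
|1886397 − 1887064| = 667.

667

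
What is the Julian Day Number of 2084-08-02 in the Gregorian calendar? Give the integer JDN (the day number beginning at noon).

JDN 2451545 is 1 January 2000 CE (Gregorian); the target day is +30895 days from there, so JDN = 2482440.

2482440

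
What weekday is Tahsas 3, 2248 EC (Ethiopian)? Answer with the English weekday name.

Saturday

Equivalently 15 December 2255 Gregorian, JDN 2545030.
2545030 ≡ 5 (mod 7); counting from Monday = 0 gives Saturday.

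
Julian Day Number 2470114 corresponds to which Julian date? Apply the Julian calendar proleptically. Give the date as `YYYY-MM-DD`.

2050-10-21

The Gregorian equivalent of JDN 2470114 is 3 November 2050.
In the Julian calendar that day is 2050-10-21.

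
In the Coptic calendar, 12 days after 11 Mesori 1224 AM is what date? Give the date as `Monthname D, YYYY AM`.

The starting date is JDN 2272071; 2272071 + 12 = 2272083.
JDN 2272083 corresponds to Mesori 23, 1224 AM.

Mesori 23, 1224 AM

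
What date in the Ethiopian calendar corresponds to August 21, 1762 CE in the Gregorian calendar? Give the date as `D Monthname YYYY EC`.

Julian Day Number of the source date = 2364850.
Converting JDN 2364850 to the Ethiopian calendar gives 17 Nehase 1754 EC.

17 Nehase 1754 EC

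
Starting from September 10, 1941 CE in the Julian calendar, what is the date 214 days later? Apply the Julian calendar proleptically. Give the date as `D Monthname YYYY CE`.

12 April 1942 CE

The starting date is JDN 2430261; 2430261 + 214 = 2430475.
JDN 2430475 corresponds to 12 April 1942 CE.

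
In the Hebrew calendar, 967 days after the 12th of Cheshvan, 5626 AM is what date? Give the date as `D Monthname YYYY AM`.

5 Tammuz 5628 AM

The starting date is JDN 2402542; 2402542 + 967 = 2403509.
JDN 2403509 corresponds to 5 Tammuz 5628 AM.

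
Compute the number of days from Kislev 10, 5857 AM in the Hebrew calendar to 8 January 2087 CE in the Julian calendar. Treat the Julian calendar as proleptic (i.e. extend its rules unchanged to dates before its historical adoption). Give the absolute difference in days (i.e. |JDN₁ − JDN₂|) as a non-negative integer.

First date → JDN 2486938; second date → JDN 2483342.
The interval is |2486938 − 2483342| = 3596 days.

3596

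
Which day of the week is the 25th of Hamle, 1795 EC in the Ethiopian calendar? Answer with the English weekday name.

Equivalently 31 July 1803 Gregorian, JDN 2379803.
2379803 ≡ 6 (mod 7); counting from Monday = 0 gives Sunday.

Sunday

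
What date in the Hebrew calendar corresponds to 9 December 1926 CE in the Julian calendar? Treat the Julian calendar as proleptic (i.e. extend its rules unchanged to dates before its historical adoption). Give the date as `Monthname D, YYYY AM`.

Tevet 17, 5687 AM

Julian Day Number of the source date = 2424872.
Converting JDN 2424872 to the Hebrew calendar gives 17 Tevet 5687 AM.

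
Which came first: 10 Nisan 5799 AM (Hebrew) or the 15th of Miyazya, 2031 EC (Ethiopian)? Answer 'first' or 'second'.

Converting both to JDN: 2465883 vs 2465902; the smaller is the first.

first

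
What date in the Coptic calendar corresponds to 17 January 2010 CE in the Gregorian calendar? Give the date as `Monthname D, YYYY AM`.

Both dates share Julian Day Number 2455214; in the Coptic calendar that is 9 Tobi 1726 AM.

Tobi 9, 1726 AM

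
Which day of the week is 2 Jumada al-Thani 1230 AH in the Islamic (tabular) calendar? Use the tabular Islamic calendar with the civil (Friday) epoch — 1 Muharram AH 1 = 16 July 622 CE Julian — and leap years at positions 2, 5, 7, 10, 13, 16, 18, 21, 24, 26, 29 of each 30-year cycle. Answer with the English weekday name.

Friday

In the Gregorian calendar this is 12 May 1815 (JDN 2384106).
Since JDN mod 7 = 4 (0 = Monday), the day is Friday.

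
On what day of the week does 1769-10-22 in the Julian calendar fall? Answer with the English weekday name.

This is JDN 2367480 (2 November 1769 Gregorian).
Since JDN mod 7 = 3 (0 = Monday), the day is Thursday.

Thursday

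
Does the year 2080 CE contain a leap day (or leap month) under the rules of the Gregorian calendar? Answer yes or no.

yes

2080 is divisible by 4 and not by 100, so it is a leap year.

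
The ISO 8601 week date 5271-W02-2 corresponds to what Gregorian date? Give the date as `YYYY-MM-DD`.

ISO week 1 of 5271 is the week containing the first Thursday of 5271.
Week 2, day 2 (Tuesday) lands on 5271-01-06.

5271-01-06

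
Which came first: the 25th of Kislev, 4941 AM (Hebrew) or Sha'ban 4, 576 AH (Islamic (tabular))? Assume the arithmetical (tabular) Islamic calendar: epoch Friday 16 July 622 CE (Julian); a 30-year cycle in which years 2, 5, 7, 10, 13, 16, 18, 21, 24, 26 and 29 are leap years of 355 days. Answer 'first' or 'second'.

Converting both to JDN: 2152402 vs 2152411; the smaller is the first.

first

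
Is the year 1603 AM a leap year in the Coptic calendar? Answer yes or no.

yes

1603 mod 4 = 3; in the Coptic calendar a year is leap when year mod 4 = 3, so it is a leap year.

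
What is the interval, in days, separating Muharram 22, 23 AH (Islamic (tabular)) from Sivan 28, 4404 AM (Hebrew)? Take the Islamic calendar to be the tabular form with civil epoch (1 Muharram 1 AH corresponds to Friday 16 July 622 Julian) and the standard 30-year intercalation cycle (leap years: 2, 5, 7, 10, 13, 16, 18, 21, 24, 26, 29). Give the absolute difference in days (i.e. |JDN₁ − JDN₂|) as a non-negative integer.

183

JDN of the first date = 1956257.
JDN of the second date = 1956440.
|1956440 − 1956257| = 183.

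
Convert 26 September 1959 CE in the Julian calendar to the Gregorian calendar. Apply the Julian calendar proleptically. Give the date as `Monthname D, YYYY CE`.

For dates in this range the Gregorian date is 13 days ahead of the Julian.
26 September 1959 Julian + 13 days → 9 October 1959 Gregorian.

October 9, 1959 CE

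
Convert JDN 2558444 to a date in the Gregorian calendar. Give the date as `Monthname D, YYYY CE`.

September 5, 2292 CE

JDN 2451545 is 1 Jan 2000; 2558444 is +106899 days from there.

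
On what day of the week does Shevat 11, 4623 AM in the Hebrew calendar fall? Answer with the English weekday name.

This is JDN 2036273 (9 January 863 Gregorian).
Since JDN mod 7 = 1 (0 = Monday), the day is Tuesday.

Tuesday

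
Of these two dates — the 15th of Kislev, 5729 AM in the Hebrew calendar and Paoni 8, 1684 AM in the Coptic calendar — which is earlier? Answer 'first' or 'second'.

The two dates have Julian Day Numbers 2440197 and 2440023 respectively.
Since 2440023 < 2440197, the second date comes first.

second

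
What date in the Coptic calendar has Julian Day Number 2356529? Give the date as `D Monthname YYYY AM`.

JDN 2356529 is 9 November 1739 in the Gregorian calendar.
In the Coptic calendar that day is 1 Hathor 1456 AM.

1 Hathor 1456 AM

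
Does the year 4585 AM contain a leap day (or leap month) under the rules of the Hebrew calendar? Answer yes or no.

Hebrew year 4585 is year 6 of its 19-year Metonic cycle; leap years are at positions 3, 6, 8, 11, 14, 17, 19, so it is a leap year (13 months).

yes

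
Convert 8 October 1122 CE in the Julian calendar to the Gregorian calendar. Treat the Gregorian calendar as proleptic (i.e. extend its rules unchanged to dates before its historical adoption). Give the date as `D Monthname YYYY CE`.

15 October 1122 CE

For dates in this range the Gregorian date is 7 days ahead of the Julian.
8 October 1122 Julian + 7 days → 15 October 1122 Gregorian.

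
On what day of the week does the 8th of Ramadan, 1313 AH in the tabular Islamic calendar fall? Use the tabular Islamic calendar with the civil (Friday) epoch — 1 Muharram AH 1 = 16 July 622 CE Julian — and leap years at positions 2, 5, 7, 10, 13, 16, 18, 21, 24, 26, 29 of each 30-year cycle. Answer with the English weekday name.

Saturday

In the Gregorian calendar this is 22 February 1896 (JDN 2413612).
2413612 ≡ 5 (mod 7); counting from Monday = 0 gives Saturday.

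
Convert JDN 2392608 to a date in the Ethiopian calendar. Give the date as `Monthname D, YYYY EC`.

The Gregorian equivalent of JDN 2392608 is 21 August 1838.
In the Ethiopian calendar that day is Nehase 16, 1830 EC.

Nehase 16, 1830 EC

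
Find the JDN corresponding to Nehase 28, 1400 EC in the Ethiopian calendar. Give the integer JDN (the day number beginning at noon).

In the proleptic Gregorian calendar the same day is 30 August 1408.
JDN 2299161 is 15 October 1582 CE (Gregorian); the target day is −63598 days from there, so JDN = 2235563.

2235563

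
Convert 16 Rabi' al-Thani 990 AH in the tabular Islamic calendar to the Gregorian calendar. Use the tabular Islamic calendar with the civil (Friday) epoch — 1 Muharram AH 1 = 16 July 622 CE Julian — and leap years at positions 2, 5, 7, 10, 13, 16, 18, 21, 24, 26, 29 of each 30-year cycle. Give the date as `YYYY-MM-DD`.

Julian Day Number of the source date = 2299013.
Converting JDN 2299013 to the Gregorian calendar gives 20 May 1582 CE.

1582-05-20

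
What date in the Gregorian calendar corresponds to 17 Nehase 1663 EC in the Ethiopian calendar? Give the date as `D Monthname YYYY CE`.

20 August 1671 CE

Both dates share Julian Day Number 2331612; in the Gregorian calendar that is 20 August 1671 CE.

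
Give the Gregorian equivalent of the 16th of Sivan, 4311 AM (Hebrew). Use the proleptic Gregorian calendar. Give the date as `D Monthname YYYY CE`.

7 June 551 CE

Julian Day Number of the source date = 1922466.
Converting JDN 1922466 to the Gregorian calendar gives 7 June 551 CE.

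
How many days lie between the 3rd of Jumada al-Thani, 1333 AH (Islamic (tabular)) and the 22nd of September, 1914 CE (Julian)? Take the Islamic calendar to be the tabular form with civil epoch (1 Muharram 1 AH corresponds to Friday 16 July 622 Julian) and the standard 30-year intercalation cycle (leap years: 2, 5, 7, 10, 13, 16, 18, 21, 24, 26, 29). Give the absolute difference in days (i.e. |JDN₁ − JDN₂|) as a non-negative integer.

195

JDN of the first date = 2420606.
JDN of the second date = 2420411.
|2420411 − 2420606| = 195.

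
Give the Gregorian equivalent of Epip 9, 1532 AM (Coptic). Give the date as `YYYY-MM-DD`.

Both dates share Julian Day Number 2384536; in the Gregorian calendar that is 15 July 1816 CE.

1816-07-15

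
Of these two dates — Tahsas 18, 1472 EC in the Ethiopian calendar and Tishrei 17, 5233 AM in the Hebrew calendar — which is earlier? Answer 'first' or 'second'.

second

Converting both to JDN: 2261611 vs 2258968; the smaller is the second.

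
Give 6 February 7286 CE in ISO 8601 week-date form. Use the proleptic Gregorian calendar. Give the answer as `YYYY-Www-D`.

The weekday is Wednesday (ISO weekday 3).
That Wednesday belongs to ISO week 6 of ISO year 7286.

7286-W06-3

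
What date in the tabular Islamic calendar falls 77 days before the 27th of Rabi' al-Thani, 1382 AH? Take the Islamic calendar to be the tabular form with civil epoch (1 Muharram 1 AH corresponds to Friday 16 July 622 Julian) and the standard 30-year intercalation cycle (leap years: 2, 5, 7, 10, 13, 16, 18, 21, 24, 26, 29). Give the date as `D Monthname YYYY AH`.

9 Safar 1382 AH

JDN of the 27th of Rabi' al-Thani, 1382 AH = 2437935.
2437935 − 77 = 2437858.
JDN 2437858 in the tabular Islamic calendar is 9 Safar 1382 AH.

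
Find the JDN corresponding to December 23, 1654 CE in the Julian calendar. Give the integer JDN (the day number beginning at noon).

2325538

Equivalently 2 January 1655 (Gregorian).
JDN 2299161 is 15 October 1582 CE (Gregorian); the target day is +26377 days from there, so JDN = 2325538.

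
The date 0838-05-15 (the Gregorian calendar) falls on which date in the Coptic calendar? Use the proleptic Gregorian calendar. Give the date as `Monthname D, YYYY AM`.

Pashons 16, 554 AM

Julian Day Number of the source date = 2027268.
Converting JDN 2027268 to the Coptic calendar gives 16 Pashons 554 AM.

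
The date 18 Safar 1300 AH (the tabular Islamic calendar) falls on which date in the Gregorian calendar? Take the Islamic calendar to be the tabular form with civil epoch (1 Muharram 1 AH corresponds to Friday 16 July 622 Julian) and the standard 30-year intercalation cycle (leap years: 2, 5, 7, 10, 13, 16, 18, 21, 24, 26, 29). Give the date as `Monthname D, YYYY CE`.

December 29, 1882 CE

Both dates share Julian Day Number 2408809; in the Gregorian calendar that is 29 December 1882 CE.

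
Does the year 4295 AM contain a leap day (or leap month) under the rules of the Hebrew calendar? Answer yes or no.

no

Hebrew year 4295 is year 1 of its 19-year Metonic cycle; leap years are at positions 3, 6, 8, 11, 14, 17, 19, so it is a common year (12 months).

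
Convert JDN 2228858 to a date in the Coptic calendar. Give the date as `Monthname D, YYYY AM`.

Parmouti 18, 1106 AM

JDN 2228858 is 21 April 1390 in the proleptic Gregorian calendar.
In the Coptic calendar that day is Parmouti 18, 1106 AM.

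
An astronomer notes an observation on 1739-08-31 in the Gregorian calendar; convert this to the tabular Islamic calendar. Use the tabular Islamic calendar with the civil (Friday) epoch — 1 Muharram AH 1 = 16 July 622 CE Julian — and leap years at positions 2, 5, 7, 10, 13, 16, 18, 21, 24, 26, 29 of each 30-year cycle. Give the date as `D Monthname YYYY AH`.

26 Jumada al-Awwal 1152 AH

Both dates share Julian Day Number 2356459; in the tabular Islamic calendar that is 26 Jumada al-Awwal 1152 AH.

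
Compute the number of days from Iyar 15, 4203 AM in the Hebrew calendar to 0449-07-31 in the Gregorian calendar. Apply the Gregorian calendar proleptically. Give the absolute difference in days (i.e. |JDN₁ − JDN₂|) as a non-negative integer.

JDN of the first date = 1882984.
JDN of the second date = 1885266.
|1885266 − 1882984| = 2282.

2282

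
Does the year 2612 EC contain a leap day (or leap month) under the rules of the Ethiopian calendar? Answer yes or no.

no

2612 mod 4 = 0; in the Ethiopian calendar a year is leap when year mod 4 = 3, so it is a common year.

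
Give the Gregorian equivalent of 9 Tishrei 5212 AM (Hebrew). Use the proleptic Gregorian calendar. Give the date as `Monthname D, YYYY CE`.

Julian Day Number of the source date = 2251283.
Converting JDN 2251283 to the Gregorian calendar gives 14 September 1451 CE.

September 14, 1451 CE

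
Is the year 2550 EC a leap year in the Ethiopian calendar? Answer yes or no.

2550 mod 4 = 2; in the Ethiopian calendar a year is leap when year mod 4 = 3, so it is a common year.

no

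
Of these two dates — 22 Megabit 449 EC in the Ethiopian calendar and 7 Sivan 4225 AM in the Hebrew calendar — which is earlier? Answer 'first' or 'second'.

The two dates have Julian Day Numbers 1888054 and 1891037 respectively.
Since 1888054 < 1891037, the first date comes first.

first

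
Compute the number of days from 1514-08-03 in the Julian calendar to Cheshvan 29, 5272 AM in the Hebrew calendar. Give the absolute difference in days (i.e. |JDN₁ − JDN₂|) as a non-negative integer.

987

First date → JDN 2274261; second date → JDN 2273274.
The interval is |2274261 − 2273274| = 987 days.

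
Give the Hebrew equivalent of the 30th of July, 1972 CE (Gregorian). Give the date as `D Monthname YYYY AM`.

Julian Day Number of the source date = 2441529.
Converting JDN 2441529 to the Hebrew calendar gives 19 Av 5732 AM.

19 Av 5732 AM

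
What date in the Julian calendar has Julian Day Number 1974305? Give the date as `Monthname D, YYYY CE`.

May 9, 693 CE

JDN 1974305 is 12 May 693 in the proleptic Gregorian calendar.
In the Julian calendar that day is May 9, 693 CE.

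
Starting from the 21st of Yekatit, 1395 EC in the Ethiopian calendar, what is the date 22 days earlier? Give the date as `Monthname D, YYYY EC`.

Tir 29, 1395 EC

JDN of the 21st of Yekatit, 1395 EC = 2233549.
2233549 − 22 = 2233527.
JDN 2233527 in the Ethiopian calendar is Tir 29, 1395 EC.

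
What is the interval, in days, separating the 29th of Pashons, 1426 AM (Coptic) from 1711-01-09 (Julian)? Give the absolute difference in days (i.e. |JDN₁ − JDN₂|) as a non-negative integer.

230

JDN of the first date = 2345779.
JDN of the second date = 2346009.
|2346009 − 2345779| = 230.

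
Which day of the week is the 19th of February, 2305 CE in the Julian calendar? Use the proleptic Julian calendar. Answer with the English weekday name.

Tuesday

This is JDN 2563009 (7 March 2305 Gregorian).
2563009 ≡ 1 (mod 7); counting from Monday = 0 gives Tuesday.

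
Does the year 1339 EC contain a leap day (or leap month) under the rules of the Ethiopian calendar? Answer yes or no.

1339 mod 4 = 3; in the Ethiopian calendar a year is leap when year mod 4 = 3, so it is a leap year.

yes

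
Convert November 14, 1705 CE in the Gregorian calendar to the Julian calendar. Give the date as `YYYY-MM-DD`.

1705-11-03

For dates in this range the Gregorian date is 11 days ahead of the Julian.
14 November 1705 Gregorian − 11 days → 3 November 1705 Julian.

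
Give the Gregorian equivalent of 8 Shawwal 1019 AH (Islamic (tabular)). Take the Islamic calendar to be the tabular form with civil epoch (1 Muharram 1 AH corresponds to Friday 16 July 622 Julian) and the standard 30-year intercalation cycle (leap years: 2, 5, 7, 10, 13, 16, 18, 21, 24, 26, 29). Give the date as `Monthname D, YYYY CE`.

December 24, 1610 CE

Both dates share Julian Day Number 2309458; in the Gregorian calendar that is 24 December 1610 CE.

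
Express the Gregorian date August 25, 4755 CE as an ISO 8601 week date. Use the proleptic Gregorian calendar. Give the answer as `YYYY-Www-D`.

4755-W34-4

The weekday is Thursday (ISO weekday 4).
That Thursday belongs to ISO week 34 of ISO year 4755.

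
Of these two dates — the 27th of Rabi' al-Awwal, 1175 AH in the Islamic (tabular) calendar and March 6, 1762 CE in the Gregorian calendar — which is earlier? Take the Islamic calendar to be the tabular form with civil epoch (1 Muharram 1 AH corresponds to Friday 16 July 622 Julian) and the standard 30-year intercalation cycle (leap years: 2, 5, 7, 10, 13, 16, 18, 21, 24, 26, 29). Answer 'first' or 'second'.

first

Converting both to JDN: 2364551 vs 2364682; the smaller is the first.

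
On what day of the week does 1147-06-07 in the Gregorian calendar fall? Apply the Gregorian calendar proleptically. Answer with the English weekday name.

Saturday

2140150 ≡ 5 (mod 7); counting from Monday = 0 gives Saturday.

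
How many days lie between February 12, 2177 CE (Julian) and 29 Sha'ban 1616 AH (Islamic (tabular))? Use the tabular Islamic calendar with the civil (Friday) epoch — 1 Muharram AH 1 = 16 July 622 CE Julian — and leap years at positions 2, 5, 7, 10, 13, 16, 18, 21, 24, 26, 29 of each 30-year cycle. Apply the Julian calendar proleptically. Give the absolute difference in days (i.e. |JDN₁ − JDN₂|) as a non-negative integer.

4727

First date → JDN 2516250; second date → JDN 2520977.
The interval is |2516250 − 2520977| = 4727 days.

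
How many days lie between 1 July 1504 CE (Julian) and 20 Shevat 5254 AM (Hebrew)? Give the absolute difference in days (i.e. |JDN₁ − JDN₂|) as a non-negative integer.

JDN of the first date = 2270576.
JDN of the second date = 2266768.
|2266768 − 2270576| = 3808.

3808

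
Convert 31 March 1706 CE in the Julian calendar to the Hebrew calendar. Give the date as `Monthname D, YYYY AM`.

Nisan 27, 5466 AM

Julian Day Number of the source date = 2344264.
Converting JDN 2344264 to the Hebrew calendar gives 27 Nisan 5466 AM.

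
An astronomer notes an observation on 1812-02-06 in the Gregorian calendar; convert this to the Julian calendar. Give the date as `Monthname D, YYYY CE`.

The Julian–Gregorian offset here is 12 days (Julian trailing).
6 February 1812 Gregorian − 12 days → 25 January 1812 Julian.

January 25, 1812 CE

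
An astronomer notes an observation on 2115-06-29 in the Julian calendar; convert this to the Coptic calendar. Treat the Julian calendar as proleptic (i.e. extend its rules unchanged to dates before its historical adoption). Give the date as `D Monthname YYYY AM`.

5 Epip 1831 AM

Both dates share Julian Day Number 2493741; in the Coptic calendar that is 5 Epip 1831 AM.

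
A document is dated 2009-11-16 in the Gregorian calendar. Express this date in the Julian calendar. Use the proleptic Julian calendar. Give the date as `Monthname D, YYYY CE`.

November 3, 2009 CE

For dates in this range the Gregorian date is 13 days ahead of the Julian.
16 November 2009 Gregorian − 13 days → 3 November 2009 Julian.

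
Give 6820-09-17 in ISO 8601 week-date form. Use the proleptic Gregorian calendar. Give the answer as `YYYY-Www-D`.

6820-W38-4

The weekday is Thursday (ISO weekday 4).
That Thursday belongs to ISO week 38 of ISO year 6820.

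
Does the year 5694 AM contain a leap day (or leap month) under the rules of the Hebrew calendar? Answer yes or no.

no

Hebrew year 5694 is year 13 of its 19-year Metonic cycle; leap years are at positions 3, 6, 8, 11, 14, 17, 19, so it is a common year (12 months).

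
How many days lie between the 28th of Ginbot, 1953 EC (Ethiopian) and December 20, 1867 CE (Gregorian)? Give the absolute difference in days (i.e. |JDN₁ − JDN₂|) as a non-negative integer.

34135

JDN of the first date = 2437456.
JDN of the second date = 2403321.
|2403321 − 2437456| = 34135.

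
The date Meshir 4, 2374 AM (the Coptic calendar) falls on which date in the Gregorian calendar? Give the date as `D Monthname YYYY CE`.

Both dates share Julian Day Number 2691921; in the Gregorian calendar that is 16 February 2658 CE.

16 February 2658 CE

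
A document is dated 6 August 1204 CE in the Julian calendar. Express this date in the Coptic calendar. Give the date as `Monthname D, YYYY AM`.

Mesori 13, 920 AM

The source date corresponds to 13 August 1204 in the proleptic Gregorian calendar (JDN 2161037).
That day falls on 13 Mesori 920 AM in the Coptic calendar.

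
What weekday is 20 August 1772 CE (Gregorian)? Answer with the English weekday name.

Thursday

Since JDN mod 7 = 3 (0 = Monday), the day is Thursday.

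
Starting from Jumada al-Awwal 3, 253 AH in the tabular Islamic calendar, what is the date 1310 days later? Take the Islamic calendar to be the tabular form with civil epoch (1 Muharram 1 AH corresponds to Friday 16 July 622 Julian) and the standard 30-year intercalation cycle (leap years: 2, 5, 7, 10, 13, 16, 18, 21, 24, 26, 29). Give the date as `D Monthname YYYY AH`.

13 Muharram 257 AH

The starting date is JDN 2037860; 2037860 + 1310 = 2039170.
JDN 2039170 corresponds to 13 Muharram 257 AH.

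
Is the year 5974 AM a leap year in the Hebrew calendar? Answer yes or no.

yes

Hebrew year 5974 is year 8 of its 19-year Metonic cycle; leap years are at positions 3, 6, 8, 11, 14, 17, 19, so it is a leap year (13 months).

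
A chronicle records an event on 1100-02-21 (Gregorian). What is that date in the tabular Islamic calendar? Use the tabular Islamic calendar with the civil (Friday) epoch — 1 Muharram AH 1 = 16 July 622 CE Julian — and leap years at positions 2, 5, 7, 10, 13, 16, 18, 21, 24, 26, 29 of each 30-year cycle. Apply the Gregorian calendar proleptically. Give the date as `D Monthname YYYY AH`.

Julian Day Number of the source date = 2122878.
Converting JDN 2122878 to the tabular Islamic calendar gives 2 Rabi' al-Thani 493 AH.

2 Rabi' al-Thani 493 AH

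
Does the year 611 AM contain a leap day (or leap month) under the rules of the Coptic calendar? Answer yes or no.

yes

611 mod 4 = 3; in the Coptic calendar a year is leap when year mod 4 = 3, so it is a leap year.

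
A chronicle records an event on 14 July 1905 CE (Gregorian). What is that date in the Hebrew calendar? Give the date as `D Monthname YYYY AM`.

Julian Day Number of the source date = 2417041.
Converting JDN 2417041 to the Hebrew calendar gives 11 Tammuz 5665 AM.

11 Tammuz 5665 AM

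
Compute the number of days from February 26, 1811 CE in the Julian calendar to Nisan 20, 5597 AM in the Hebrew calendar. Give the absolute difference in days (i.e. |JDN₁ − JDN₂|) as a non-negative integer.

First date → JDN 2382582; second date → JDN 2392125.
The interval is |2382582 − 2392125| = 9543 days.

9543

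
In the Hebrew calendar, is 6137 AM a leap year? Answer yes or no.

yes

Hebrew year 6137 is year 19 of its 19-year Metonic cycle; leap years are at positions 3, 6, 8, 11, 14, 17, 19, so it is a leap year (13 months).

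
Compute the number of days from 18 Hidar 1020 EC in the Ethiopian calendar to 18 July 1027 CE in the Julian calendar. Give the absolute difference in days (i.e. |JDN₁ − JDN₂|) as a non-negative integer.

120

JDN of the first date = 2096488.
JDN of the second date = 2096368.
|2096368 − 2096488| = 120.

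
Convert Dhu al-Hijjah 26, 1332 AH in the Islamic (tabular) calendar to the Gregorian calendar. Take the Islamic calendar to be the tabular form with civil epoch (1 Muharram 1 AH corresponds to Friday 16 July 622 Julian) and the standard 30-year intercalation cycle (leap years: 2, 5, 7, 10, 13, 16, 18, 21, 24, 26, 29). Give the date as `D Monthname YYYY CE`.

15 November 1914 CE

Both dates share Julian Day Number 2420452; in the Gregorian calendar that is 15 November 1914 CE.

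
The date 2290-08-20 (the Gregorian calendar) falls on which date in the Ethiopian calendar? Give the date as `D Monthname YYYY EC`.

12 Nehase 2282 EC

Julian Day Number of the source date = 2557697.
Converting JDN 2557697 to the Ethiopian calendar gives 12 Nehase 2282 EC.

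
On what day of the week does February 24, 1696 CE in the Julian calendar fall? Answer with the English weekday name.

Monday

This is JDN 2340576 (5 March 1696 Gregorian).
2340576 ≡ 0 (mod 7); counting from Monday = 0 gives Monday.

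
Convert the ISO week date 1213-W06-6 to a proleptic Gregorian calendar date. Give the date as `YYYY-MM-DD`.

1213-02-09

ISO week 1 of 1213 is the week containing the first Thursday of 1213.
Week 6, day 6 (Saturday) lands on 1213-02-09.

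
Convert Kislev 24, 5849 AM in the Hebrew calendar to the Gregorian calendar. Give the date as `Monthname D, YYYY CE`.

December 7, 2088 CE

Julian Day Number of the source date = 2484028.
Converting JDN 2484028 to the Gregorian calendar gives 7 December 2088 CE.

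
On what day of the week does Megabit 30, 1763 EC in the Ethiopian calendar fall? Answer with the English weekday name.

This is JDN 2368000 (6 April 1771 Gregorian).
JDN 2368000 mod 7 = 5, and JDN 0 was a Monday, so this is a Saturday.

Saturday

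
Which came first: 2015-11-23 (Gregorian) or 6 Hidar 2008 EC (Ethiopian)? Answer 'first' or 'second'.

Converting both to JDN: 2457350 vs 2457343; the smaller is the second.

second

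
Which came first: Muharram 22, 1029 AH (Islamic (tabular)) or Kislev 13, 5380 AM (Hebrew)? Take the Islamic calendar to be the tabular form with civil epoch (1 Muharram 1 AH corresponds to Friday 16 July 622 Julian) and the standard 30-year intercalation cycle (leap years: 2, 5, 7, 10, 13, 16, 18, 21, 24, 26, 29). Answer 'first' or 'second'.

second

First date → JDN 2312750; second date → JDN 2312711.
JDN 2312711 < JDN 2312750, so the second date is earlier.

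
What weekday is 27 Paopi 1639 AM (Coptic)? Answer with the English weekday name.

Equivalently 6 November 1922 Gregorian, JDN 2423365.
2423365 ≡ 0 (mod 7); counting from Monday = 0 gives Monday.

Monday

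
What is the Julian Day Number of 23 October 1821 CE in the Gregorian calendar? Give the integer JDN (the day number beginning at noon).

JDN 2299161 is 15 October 1582 CE (Gregorian); the target day is +87301 days from there, so JDN = 2386462.

2386462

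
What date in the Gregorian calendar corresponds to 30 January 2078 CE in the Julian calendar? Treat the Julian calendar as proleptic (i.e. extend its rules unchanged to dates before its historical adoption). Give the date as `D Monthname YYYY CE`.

For dates in this range the Gregorian date is 13 days ahead of the Julian.
30 January 2078 Julian + 13 days → 12 February 2078 Gregorian.

12 February 2078 CE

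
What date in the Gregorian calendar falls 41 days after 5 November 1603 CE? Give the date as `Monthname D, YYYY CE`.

December 16, 1603 CE

Counting 41 days forward from JDN 2306852 reaches JDN 2306893, which is December 16, 1603 CE.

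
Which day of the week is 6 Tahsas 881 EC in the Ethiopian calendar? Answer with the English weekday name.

In the proleptic Gregorian calendar this is 6 December 888 (JDN 2045736).
JDN 2045736 mod 7 = 0, and JDN 0 was a Monday, so this is a Monday.

Monday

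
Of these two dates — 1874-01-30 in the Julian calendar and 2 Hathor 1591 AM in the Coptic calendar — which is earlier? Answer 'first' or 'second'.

first

First date → JDN 2405566; second date → JDN 2405838.
JDN 2405566 < JDN 2405838, so the first date is earlier.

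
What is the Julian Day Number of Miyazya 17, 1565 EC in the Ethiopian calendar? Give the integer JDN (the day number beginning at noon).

2295698

Equivalently 22 April 1573 (proleptic Gregorian).
JDN 2299161 is 15 October 1582 CE (Gregorian); the target day is −3463 days from there, so JDN = 2295698.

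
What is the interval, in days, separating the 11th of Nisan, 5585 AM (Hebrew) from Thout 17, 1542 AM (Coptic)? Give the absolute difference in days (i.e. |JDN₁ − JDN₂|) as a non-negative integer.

180

JDN of the first date = 2387716.
JDN of the second date = 2387896.
|2387896 − 2387716| = 180.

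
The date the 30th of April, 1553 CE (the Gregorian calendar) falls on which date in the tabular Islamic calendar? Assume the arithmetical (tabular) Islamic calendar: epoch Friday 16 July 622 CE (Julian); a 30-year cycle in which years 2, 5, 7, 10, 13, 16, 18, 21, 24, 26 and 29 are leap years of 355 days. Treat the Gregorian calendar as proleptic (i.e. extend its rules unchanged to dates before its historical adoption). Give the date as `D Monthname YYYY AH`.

6 Jumada al-Awwal 960 AH

Both dates share Julian Day Number 2288401; in the tabular Islamic calendar that is 6 Jumada al-Awwal 960 AH.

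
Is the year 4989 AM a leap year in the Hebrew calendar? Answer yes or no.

Hebrew year 4989 is year 11 of its 19-year Metonic cycle; leap years are at positions 3, 6, 8, 11, 14, 17, 19, so it is a leap year (13 months).

yes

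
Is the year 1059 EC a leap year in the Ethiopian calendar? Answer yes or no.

1059 mod 4 = 3; in the Ethiopian calendar a year is leap when year mod 4 = 3, so it is a leap year.

yes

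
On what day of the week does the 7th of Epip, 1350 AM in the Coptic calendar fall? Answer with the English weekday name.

Tuesday

In the Gregorian calendar this is 11 July 1634 (JDN 2318058).
2318058 ≡ 1 (mod 7); counting from Monday = 0 gives Tuesday.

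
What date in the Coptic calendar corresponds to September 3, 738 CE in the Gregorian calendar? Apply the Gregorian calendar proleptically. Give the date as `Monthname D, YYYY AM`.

Thout 2, 455 AM

Julian Day Number of the source date = 1990854.
Converting JDN 1990854 to the Coptic calendar gives 2 Thout 455 AM.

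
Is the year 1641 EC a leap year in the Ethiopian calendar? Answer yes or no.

no

1641 mod 4 = 1; in the Ethiopian calendar a year is leap when year mod 4 = 3, so it is a common year.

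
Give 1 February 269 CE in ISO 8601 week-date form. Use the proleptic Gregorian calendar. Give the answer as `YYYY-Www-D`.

The weekday is Monday (ISO weekday 1).
That Monday belongs to ISO week 5 of ISO year 269.

0269-W05-1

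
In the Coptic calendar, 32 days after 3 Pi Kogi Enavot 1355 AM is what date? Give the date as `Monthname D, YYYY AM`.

Thout 29, 1356 AM

JDN of 3 Pi Kogi Enavot 1355 AM = 2319940.
2319940 + 32 = 2319972.
JDN 2319972 in the Coptic calendar is Thout 29, 1356 AM.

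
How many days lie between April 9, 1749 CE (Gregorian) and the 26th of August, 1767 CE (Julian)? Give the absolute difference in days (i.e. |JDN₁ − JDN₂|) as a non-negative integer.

First date → JDN 2359968; second date → JDN 2366692.
The interval is |2359968 − 2366692| = 6724 days.

6724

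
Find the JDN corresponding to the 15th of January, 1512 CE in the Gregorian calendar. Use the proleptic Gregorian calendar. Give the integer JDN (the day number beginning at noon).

JDN 2299161 is 15 October 1582 CE (Gregorian); the target day is −25841 days from there, so JDN = 2273320.

2273320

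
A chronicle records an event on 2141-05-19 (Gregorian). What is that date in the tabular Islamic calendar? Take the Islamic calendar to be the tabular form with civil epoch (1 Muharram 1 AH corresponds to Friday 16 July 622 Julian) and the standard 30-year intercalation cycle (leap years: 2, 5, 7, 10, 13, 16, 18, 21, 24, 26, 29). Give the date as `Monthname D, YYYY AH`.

Jumada al-Thani 12, 1566 AH

Both dates share Julian Day Number 2503183; in the tabular Islamic calendar that is 12 Jumada al-Thani 1566 AH.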